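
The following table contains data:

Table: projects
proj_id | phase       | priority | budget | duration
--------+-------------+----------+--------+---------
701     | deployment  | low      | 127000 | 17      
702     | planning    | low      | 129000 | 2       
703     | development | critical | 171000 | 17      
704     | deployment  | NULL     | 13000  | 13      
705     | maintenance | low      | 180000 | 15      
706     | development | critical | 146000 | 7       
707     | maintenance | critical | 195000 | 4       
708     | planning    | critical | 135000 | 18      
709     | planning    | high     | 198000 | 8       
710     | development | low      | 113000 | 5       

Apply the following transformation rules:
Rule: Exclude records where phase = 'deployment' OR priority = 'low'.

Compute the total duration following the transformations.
54

Step 1: Find records where phase = 'deployment' OR priority = 'low'
Step 2: 5 records match, summing to 52
Step 3: Original sum: 106
Step 4: Remaining sum = 106 - 52 = 54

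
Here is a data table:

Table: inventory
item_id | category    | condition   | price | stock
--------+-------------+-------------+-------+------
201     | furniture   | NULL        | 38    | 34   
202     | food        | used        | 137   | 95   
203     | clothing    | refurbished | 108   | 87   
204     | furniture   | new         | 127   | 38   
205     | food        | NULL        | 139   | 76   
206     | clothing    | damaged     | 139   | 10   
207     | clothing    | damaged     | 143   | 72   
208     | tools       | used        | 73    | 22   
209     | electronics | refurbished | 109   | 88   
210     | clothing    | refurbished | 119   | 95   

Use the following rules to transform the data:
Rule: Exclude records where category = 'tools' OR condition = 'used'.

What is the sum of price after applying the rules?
922

Step 1: Find records where category = 'tools' OR condition = 'used'
Step 2: 2 records match, summing to 210
Step 3: Original sum: 1132
Step 4: Remaining sum = 1132 - 210 = 922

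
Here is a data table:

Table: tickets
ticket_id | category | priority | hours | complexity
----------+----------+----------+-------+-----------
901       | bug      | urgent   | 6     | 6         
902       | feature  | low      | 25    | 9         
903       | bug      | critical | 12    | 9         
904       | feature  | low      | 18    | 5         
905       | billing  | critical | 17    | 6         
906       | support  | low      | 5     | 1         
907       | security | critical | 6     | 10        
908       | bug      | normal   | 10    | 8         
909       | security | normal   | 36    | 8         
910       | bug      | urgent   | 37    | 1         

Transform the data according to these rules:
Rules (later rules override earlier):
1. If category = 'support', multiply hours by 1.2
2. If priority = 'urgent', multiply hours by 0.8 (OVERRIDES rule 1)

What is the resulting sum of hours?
164.4

Step 1: Rule 2 takes priority for records with priority = 'urgent'
  - 2 records: 43 × 0.8 = 34.4
Step 2: Rule 1 applies to remaining records with category = 'support'
  - 1 records: 5 × 1.2 = 6.0
Step 3: Other records unchanged: 124
Step 4: Final sum = 34.4 + 6.0 + 124 = 164.4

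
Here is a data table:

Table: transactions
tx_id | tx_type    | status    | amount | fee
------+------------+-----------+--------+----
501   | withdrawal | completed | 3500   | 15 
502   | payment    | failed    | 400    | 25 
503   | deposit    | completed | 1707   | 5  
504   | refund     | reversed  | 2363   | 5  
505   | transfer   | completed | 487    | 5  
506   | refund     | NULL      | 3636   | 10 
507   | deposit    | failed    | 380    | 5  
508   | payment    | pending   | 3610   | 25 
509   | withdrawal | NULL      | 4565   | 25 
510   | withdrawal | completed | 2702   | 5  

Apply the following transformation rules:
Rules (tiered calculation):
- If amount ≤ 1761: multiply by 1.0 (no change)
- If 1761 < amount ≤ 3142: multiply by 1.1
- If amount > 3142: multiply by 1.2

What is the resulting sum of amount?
26918.7

Step 1: Tier 1 (amount ≤ 1761): 4 records, sum = 2974 × 1.0 = 2974.0
Step 2: Tier 2 (1761 < amount ≤ 3142): 2 records, sum = 5065 × 1.1 = 5571.5
Step 3: Tier 3 (amount > 3142): 4 records, sum = 15311 × 1.2 = 18373.2
Step 4: Final sum = 2974.0 + 5571.5 + 18373.2 = 26918.7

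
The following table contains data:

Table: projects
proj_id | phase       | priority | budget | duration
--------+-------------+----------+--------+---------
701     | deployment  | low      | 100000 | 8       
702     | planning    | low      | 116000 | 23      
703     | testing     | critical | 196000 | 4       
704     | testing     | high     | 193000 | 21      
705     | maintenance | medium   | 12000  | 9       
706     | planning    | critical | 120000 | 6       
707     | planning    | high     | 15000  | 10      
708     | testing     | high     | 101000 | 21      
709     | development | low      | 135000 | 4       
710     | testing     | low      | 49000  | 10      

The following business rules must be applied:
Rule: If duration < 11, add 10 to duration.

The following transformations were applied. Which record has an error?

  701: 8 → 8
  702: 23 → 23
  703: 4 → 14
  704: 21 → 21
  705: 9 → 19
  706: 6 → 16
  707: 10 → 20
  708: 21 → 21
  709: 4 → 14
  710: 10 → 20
Record 701 has an error. The correct transformed value should be 18, not 8.

Step 1: Check each record against the rule
Step 2: Record 701 has duration = 8
Step 3: Since 8 < 11, the bonus should have been applied
Step 4: Correct value = 18, but claimed value = 8
Conclusion: Record 701 has the error.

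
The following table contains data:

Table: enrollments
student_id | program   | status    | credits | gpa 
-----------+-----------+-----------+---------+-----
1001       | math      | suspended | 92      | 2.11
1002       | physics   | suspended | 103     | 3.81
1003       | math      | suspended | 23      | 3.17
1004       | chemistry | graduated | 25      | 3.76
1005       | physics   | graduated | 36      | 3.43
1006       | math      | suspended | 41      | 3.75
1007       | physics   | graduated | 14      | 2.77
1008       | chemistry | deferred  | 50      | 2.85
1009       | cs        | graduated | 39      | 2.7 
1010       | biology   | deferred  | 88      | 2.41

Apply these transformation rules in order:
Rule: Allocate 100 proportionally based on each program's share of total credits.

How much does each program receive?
biology: 17.22, chemistry: 14.68, cs: 7.63, math: 30.53, physics: 29.94

Step 1: Calculate total credits = 511
Step 2: Calculate each program's proportion:
  biology: 88/511 = 17.22% → 17.22
  chemistry: 75/511 = 14.68% → 14.68
  cs: 39/511 = 7.63% → 7.63
  math: 156/511 = 30.53% → 30.53
  physics: 153/511 = 29.94% → 29.94
Step 3: Verify: sum of allocations ≈ 100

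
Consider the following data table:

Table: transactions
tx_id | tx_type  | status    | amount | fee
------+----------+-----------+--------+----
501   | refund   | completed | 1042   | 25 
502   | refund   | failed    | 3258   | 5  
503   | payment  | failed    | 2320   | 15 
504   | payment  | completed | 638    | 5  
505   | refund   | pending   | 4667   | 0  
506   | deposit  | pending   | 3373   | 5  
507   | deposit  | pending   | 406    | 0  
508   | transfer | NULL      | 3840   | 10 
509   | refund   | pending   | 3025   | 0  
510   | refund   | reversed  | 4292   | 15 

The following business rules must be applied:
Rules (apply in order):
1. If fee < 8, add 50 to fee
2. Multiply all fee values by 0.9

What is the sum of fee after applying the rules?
342.0

Step 1: Apply Rule 1 - Add 50 to records with fee < 8
  - 6 records affected: 15 + (6 × 50) = 315
  - Unaffected records: 65
  - Sum after Rule 1: 380
Step 2: Apply Rule 2 - Multiply all by 0.9
  - 380 × 0.9 = 342.0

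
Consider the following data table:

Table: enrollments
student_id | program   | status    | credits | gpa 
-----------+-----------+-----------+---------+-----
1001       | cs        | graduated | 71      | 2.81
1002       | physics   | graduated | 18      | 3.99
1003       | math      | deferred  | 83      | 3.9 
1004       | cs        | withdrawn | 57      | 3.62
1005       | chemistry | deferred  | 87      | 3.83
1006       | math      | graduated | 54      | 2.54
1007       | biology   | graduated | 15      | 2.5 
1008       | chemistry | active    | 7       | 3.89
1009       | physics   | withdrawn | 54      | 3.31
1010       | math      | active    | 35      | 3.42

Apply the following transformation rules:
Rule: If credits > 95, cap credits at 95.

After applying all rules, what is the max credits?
87

Step 1: Original maximum credits = 87
Step 2: Check cap of 95 against maximum
Step 3: No records exceed the cap (max 87 <= cap 95), so no capping applies
Step 4: Maximum after transformation = 87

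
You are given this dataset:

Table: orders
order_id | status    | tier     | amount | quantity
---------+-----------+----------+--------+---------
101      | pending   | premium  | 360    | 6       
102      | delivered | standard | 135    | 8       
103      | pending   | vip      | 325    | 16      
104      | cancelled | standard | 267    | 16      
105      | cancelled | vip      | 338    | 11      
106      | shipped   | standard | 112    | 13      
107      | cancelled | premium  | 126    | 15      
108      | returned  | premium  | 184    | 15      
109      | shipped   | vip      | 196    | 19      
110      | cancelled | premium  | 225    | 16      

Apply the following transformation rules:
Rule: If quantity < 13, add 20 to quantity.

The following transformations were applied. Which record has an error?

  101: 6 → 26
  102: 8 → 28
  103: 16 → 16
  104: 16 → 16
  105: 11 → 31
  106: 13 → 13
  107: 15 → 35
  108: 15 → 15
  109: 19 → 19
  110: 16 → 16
Record 107 has an error. The correct transformed value should be 15, not 35.

Step 1: Check each record against the rule
Step 2: Record 107 has quantity = 15
Step 3: Since 15 >= 13, the bonus should not have been applied
Step 4: Correct value = 15, but claimed value = 35
Conclusion: Record 107 has the error.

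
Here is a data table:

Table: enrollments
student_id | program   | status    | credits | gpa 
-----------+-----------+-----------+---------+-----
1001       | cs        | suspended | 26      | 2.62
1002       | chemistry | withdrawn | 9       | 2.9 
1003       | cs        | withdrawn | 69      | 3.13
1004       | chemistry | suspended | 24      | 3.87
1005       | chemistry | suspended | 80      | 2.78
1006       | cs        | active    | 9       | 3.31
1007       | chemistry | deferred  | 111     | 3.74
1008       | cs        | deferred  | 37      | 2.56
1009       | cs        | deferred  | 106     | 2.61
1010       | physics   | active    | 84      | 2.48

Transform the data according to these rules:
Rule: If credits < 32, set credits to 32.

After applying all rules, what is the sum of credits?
615

Step 1: 4 records have credits < 32
Step 2: These records originally summed to 68
Step 3: After setting to minimum: 4 × 32 = 128
Step 4: Unaffected records sum: 487
Step 5: Final sum = 128 + 487 = 615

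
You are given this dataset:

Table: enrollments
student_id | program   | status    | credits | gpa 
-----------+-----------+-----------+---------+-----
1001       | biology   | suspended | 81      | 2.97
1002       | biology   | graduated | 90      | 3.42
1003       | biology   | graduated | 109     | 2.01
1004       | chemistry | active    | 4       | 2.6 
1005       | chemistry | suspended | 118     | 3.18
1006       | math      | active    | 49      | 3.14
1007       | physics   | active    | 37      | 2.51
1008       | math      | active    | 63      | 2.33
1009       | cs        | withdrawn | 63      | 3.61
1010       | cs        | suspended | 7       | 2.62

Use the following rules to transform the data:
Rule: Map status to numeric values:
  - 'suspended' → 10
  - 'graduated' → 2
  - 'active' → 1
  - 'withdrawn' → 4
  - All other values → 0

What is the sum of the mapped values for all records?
42

Step 1: Apply mapping to each record
Step 2: Count by status:
  'suspended': 3 records × 10 = 30
  'graduated': 2 records × 2 = 4
  'active': 4 records × 1 = 4
  'withdrawn': 1 records × 4 = 4
Step 3: Sum all mapped values = 42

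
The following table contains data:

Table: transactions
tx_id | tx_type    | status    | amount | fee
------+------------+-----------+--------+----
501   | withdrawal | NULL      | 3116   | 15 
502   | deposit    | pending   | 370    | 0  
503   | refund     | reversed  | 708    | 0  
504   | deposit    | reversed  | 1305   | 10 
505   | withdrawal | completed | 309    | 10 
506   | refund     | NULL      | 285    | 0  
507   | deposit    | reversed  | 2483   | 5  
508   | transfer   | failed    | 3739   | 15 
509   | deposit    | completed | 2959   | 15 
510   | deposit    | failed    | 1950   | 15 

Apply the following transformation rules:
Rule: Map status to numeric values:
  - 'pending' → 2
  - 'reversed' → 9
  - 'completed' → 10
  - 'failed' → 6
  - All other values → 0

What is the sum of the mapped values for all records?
61

Step 1: Apply mapping to each record
Step 2: Count by status:
  'pending': 1 records × 2 = 2
  'reversed': 3 records × 9 = 27
  'completed': 2 records × 10 = 20
  'failed': 2 records × 6 = 12
Step 3: Sum all mapped values = 61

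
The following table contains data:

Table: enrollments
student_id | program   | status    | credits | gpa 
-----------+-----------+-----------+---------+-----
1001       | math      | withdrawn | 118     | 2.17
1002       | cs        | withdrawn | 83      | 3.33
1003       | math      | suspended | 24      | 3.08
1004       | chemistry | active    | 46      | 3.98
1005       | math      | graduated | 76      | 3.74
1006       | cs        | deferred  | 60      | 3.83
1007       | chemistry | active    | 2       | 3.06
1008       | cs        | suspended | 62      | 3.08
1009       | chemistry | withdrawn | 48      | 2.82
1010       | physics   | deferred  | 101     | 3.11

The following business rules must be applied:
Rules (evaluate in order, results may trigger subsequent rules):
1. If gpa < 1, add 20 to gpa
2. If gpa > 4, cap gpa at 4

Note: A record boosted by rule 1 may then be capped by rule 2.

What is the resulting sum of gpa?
32.2

Step 1: Apply rule 1 to records with gpa < 1
  - 0 records get bonus of 20
  - Of these, 0 records then exceed 4 and get capped
Step 2: Apply rule 2 to records with gpa > 4
  - 0 records (original) are capped
Step 3: Calculate final sum = 32.2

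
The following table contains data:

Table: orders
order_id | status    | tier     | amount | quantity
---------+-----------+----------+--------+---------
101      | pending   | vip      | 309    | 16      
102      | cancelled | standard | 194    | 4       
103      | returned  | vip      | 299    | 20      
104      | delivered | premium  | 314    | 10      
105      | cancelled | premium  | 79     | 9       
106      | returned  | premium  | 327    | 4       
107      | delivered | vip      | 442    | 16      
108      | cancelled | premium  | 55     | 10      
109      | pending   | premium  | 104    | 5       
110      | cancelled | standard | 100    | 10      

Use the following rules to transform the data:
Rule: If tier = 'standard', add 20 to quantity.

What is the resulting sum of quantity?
144

Step 1: Count records where tier = 'standard': 2
Step 2: Total bonus added: 2 × 20 = 40
Step 3: Original sum of quantity: 104
Step 4: Final sum = 104 + 40 = 144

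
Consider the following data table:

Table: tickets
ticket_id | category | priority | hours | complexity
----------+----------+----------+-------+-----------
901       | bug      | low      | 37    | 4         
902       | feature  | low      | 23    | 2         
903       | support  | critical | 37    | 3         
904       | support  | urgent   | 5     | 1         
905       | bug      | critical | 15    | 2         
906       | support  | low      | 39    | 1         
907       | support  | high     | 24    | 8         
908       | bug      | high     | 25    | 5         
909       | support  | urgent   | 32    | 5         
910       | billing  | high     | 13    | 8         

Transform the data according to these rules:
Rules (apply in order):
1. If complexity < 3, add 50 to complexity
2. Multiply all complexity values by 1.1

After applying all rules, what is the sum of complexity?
262.9

Step 1: Apply Rule 1 - Add 50 to records with complexity < 3
  - 4 records affected: 6 + (4 × 50) = 206
  - Unaffected records: 33
  - Sum after Rule 1: 239
Step 2: Apply Rule 2 - Multiply all by 1.1
  - 239 × 1.1 = 262.9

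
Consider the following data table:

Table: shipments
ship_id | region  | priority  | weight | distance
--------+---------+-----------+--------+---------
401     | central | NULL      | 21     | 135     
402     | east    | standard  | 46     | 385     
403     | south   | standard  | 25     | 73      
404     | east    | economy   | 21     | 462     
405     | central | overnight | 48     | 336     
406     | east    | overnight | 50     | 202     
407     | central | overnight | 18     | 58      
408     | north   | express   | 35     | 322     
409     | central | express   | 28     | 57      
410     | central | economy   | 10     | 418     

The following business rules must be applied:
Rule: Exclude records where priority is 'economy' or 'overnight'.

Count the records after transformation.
5

Step 1: Count records to exclude
  - 2 (economy) + 3 (overnight) = 5 records
Step 2: Total records: 10
Step 3: Remaining = 10 - 5 = 5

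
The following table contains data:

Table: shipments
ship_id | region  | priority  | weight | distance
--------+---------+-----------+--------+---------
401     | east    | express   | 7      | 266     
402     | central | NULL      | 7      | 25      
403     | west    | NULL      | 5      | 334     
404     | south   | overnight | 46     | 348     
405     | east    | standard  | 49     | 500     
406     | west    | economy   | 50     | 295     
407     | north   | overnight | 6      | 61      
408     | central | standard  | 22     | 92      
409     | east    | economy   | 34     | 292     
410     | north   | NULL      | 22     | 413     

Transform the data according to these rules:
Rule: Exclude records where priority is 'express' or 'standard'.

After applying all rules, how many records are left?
7

Step 1: Count records to exclude
  - 1 (express) + 2 (standard) = 3 records
Step 2: Total records: 10
Step 3: Remaining = 10 - 3 = 7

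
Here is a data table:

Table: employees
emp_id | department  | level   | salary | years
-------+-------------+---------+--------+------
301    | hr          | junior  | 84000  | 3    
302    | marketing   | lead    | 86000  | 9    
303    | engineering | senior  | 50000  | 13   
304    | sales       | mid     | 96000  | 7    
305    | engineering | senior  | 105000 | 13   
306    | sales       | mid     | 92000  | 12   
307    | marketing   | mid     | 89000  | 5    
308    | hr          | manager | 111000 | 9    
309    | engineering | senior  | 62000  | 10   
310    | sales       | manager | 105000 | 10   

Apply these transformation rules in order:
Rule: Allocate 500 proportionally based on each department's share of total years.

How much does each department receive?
engineering: 197.8, hr: 65.93, marketing: 76.92, sales: 159.34

Step 1: Calculate total years = 91
Step 2: Calculate each department's proportion:
  engineering: 36/91 = 39.56% → 197.8
  hr: 12/91 = 13.19% → 65.93
  marketing: 14/91 = 15.38% → 76.92
  sales: 29/91 = 31.87% → 159.34
Step 3: Verify: sum of allocations ≈ 500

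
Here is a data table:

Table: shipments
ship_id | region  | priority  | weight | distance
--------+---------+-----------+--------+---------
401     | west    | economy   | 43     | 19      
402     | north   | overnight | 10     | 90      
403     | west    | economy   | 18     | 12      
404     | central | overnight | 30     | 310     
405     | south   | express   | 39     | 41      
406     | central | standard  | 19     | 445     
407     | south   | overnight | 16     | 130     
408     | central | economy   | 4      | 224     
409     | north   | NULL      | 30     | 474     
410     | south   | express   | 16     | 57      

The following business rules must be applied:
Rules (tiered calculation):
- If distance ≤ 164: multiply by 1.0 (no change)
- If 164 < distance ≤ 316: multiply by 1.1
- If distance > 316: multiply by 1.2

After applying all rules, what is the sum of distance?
2039.2

Step 1: Tier 1 (distance ≤ 164): 6 records, sum = 349 × 1.0 = 349.0
Step 2: Tier 2 (164 < distance ≤ 316): 2 records, sum = 534 × 1.1 = 587.4
Step 3: Tier 3 (distance > 316): 2 records, sum = 919 × 1.2 = 1102.8
Step 4: Final sum = 349.0 + 587.4 + 1102.8 = 2039.2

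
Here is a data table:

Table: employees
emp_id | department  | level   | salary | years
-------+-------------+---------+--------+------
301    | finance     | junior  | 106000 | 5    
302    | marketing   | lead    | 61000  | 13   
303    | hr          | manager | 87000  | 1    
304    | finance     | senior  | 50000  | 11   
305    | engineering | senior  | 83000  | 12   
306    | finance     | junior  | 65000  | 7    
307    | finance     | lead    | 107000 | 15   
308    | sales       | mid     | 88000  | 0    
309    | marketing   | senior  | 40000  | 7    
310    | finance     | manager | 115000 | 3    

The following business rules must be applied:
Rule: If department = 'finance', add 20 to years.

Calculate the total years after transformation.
174

Step 1: Count records where department = 'finance': 5
Step 2: Total bonus added: 5 × 20 = 100
Step 3: Original sum of years: 74
Step 4: Final sum = 74 + 100 = 174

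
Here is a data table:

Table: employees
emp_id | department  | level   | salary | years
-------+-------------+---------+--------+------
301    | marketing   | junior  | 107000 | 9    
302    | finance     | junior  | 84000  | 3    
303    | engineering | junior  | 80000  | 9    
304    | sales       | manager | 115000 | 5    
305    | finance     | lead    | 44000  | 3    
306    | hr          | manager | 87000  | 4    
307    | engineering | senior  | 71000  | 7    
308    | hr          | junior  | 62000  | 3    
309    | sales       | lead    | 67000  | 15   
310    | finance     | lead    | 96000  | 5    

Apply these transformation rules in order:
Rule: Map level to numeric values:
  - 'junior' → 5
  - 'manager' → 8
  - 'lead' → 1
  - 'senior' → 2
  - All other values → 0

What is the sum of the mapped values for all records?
41

Step 1: Apply mapping to each record
Step 2: Count by status:
  'junior': 4 records × 5 = 20
  'manager': 2 records × 8 = 16
  'lead': 3 records × 1 = 3
  'senior': 1 records × 2 = 2
Step 3: Sum all mapped values = 41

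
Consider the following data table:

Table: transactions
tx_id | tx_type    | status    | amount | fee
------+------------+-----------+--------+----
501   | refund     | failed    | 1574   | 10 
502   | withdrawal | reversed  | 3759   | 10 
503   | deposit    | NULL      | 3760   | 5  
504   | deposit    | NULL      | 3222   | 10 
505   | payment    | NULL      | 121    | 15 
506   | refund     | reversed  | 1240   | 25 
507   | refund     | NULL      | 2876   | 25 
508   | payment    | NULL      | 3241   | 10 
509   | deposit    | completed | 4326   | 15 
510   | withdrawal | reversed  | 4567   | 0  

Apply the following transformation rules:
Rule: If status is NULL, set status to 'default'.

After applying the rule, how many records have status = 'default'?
5

Step 1: Count records where status IS NULL
Step 2: Found 5 records with NULL status
Step 3: These records will have status set to 'default'
Step 4: Records already having status = 'default': 0
Step 5: Answer: 5 + 0 = 5 records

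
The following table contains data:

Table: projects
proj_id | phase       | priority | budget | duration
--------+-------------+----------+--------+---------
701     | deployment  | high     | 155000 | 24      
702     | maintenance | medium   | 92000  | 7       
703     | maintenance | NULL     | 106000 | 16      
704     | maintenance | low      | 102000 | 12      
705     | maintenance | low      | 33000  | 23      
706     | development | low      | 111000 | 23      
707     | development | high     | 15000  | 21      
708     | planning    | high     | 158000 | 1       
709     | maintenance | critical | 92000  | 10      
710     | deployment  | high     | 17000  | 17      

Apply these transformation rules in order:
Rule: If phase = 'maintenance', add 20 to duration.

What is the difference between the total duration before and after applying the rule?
100

Step 1: Original sum of duration = 154
Step 2: 5 records have phase = 'maintenance'
Step 3: Each affected record changes by 20
Step 4: Total change = 5 × 20 = 100
Step 5: New sum = 154 + 100 = 254
Step 6: Difference = |254 - 154| = 100
        (Sum increased by 100)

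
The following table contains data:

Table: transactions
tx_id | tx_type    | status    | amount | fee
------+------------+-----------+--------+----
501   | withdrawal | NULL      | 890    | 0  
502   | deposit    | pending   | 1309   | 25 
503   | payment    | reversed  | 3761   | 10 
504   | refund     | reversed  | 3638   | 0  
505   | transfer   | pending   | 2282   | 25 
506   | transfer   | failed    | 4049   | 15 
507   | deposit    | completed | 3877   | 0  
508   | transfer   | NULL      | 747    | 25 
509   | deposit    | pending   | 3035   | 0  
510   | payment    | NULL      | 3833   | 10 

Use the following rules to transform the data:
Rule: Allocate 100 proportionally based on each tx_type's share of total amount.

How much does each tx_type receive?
deposit: 29.98, payment: 27.69, refund: 13.27, transfer: 25.81, withdrawal: 3.25

Step 1: Calculate total amount = 27421
Step 2: Calculate each tx_type's proportion:
  deposit: 8221/27421 = 29.98% → 29.98
  payment: 7594/27421 = 27.69% → 27.69
  refund: 3638/27421 = 13.27% → 13.27
  transfer: 7078/27421 = 25.81% → 25.81
  withdrawal: 890/27421 = 3.25% → 3.25
Step 3: Verify: sum of allocations ≈ 100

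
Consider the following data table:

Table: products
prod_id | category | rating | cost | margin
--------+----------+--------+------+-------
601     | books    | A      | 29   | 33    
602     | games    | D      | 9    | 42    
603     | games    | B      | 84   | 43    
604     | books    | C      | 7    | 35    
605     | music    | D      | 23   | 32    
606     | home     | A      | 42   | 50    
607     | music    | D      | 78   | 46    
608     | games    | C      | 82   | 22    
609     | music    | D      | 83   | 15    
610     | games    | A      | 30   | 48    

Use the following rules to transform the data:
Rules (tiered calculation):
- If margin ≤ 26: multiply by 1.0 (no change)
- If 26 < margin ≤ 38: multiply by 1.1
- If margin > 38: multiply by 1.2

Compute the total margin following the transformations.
421.8

Step 1: Tier 1 (margin ≤ 26): 2 records, sum = 37 × 1.0 = 37.0
Step 2: Tier 2 (26 < margin ≤ 38): 3 records, sum = 100 × 1.1 = 110.0
Step 3: Tier 3 (margin > 38): 5 records, sum = 229 × 1.2 = 274.8
Step 4: Final sum = 37.0 + 110.0 + 274.8 = 421.8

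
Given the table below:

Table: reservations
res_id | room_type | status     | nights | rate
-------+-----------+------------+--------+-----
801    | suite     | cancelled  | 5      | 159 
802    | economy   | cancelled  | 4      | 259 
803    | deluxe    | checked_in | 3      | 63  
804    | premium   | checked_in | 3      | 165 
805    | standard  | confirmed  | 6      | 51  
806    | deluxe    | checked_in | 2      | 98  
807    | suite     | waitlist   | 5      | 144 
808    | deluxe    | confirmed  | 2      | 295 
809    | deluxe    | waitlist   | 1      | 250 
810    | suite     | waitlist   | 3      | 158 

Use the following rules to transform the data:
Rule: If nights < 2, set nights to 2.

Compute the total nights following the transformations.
35

Step 1: 1 records have nights < 2
Step 2: These records originally summed to 1
Step 3: After setting to minimum: 1 × 2 = 2
Step 4: Unaffected records sum: 33
Step 5: Final sum = 2 + 33 = 35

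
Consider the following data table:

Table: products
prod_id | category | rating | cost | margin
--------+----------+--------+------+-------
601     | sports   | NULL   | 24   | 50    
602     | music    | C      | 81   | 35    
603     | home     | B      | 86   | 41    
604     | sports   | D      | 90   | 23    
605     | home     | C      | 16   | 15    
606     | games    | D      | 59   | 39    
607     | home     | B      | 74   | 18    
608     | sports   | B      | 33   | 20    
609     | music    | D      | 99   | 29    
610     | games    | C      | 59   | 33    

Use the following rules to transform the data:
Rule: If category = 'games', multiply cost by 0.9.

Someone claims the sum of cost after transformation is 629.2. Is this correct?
No, the correct result is 609.2.

Step 1: Calculate the correct sum after transformation
Step 2: Apply multiplier 0.9 to records where category = 'games'
Step 3: Correct result = 609.2
Step 4: Claimed result = 629.2
Step 5: 609.2 ≠ 629.2
Conclusion: The claimed result is incorrect. The correct answer is 609.2.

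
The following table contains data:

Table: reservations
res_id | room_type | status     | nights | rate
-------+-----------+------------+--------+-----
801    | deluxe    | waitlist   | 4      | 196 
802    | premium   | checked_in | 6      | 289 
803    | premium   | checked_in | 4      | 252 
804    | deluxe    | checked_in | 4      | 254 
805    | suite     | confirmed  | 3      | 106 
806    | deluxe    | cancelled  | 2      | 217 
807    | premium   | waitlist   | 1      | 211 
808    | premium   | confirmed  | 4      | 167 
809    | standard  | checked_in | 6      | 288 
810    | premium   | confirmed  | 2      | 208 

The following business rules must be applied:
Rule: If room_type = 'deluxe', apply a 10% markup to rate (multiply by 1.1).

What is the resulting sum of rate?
2254.7

Step 1: Records with room_type = 'deluxe' have total rate = 667
Step 2: Apply multiplier: 667 × 1.1 = 733.7
Step 3: Other records total: 1521
Step 4: Final sum = 733.7 + 1521 = 2254.7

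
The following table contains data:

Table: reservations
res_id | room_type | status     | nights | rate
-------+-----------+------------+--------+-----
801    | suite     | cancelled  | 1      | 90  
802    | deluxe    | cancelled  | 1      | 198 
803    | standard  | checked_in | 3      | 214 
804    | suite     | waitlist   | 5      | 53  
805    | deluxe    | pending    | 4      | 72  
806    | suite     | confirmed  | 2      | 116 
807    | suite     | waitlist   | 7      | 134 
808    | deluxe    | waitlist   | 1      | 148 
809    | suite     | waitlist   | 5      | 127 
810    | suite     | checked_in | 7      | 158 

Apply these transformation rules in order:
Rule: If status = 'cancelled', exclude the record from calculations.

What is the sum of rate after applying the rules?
1022

Step 1: Identify records where status = 'cancelled'
Step 2: The excluded records sum to 288
Step 3: Original total rate = 1310
Step 4: Remaining total = 1310 - 288 = 1022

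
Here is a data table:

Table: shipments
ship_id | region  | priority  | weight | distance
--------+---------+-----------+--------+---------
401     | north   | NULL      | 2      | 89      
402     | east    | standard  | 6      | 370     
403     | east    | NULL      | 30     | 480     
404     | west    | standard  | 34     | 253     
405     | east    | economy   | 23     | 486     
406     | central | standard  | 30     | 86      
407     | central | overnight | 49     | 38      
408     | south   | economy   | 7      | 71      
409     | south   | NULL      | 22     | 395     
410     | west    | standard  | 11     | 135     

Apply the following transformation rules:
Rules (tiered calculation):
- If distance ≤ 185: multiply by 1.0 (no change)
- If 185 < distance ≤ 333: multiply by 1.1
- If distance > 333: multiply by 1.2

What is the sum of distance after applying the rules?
2774.5

Step 1: Tier 1 (distance ≤ 185): 5 records, sum = 419 × 1.0 = 419.0
Step 2: Tier 2 (185 < distance ≤ 333): 1 records, sum = 253 × 1.1 = 278.3
Step 3: Tier 3 (distance > 333): 4 records, sum = 1731 × 1.2 = 2077.2
Step 4: Final sum = 419.0 + 278.3 + 2077.2 = 2774.5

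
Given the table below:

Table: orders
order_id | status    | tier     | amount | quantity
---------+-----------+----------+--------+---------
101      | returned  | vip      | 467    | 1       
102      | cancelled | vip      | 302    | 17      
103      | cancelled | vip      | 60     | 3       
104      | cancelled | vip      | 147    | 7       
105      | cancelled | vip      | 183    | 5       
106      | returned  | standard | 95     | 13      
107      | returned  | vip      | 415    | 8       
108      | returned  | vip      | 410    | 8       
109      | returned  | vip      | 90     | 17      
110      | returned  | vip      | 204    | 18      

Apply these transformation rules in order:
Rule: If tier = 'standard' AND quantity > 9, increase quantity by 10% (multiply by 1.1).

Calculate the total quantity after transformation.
98.3

Step 1: Find records where tier = 'standard' AND quantity > 9
Step 2: 1 records match, summing to 13
Step 3: After multiplier: 13 × 1.1 = 14.3
Step 4: Unaffected records sum: 84
Step 5: Final sum = 14.3 + 84 = 98.3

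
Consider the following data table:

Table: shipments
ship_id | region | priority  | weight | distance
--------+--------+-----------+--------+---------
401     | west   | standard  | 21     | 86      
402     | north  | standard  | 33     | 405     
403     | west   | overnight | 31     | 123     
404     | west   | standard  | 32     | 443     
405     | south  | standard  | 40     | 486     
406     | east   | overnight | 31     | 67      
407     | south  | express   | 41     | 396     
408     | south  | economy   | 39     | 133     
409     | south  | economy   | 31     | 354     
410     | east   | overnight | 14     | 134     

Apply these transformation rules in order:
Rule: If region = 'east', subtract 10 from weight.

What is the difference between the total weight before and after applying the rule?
20

Step 1: Original sum of weight = 313
Step 2: 2 records have region = 'east'
Step 3: Each affected record changes by -10
Step 4: Total change = 2 × -10 = -20
Step 5: New sum = 313 + -20 = 293
Step 6: Difference = |293 - 313| = 20
        (Sum decreased by 20)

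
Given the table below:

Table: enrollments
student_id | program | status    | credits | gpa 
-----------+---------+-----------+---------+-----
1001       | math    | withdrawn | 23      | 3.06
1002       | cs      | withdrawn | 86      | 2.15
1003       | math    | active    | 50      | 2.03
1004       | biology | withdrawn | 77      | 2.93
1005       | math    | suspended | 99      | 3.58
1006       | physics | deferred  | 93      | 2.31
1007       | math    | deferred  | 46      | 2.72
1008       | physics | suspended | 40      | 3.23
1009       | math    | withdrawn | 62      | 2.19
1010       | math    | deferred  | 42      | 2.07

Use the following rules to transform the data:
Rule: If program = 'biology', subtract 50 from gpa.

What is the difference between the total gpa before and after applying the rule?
50.0

Step 1: Original sum of gpa = 26.27
Step 2: 1 records have program = 'biology'
Step 3: Each affected record changes by -50
Step 4: Total change = 1 × -50 = -50
Step 5: New sum = 26.27 + -50 = -23.73
Step 6: Difference = |-23.73 - 26.27| = 50.0
        (Sum decreased by 50.0)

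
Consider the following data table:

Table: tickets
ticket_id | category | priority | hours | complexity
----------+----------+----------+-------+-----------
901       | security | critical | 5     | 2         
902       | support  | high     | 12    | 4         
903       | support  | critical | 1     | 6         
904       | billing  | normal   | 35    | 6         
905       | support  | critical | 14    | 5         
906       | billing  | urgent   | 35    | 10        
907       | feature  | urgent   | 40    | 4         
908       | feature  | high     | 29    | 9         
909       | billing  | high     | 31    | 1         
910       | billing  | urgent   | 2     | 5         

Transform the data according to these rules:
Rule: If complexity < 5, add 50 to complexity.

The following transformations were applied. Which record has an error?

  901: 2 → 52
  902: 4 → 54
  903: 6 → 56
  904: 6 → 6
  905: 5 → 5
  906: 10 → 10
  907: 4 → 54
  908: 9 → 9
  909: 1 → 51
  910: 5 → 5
Record 903 has an error. The correct transformed value should be 6, not 56.

Step 1: Check each record against the rule
Step 2: Record 903 has complexity = 6
Step 3: Since 6 >= 5, the bonus should not have been applied
Step 4: Correct value = 6, but claimed value = 56
Conclusion: Record 903 has the error.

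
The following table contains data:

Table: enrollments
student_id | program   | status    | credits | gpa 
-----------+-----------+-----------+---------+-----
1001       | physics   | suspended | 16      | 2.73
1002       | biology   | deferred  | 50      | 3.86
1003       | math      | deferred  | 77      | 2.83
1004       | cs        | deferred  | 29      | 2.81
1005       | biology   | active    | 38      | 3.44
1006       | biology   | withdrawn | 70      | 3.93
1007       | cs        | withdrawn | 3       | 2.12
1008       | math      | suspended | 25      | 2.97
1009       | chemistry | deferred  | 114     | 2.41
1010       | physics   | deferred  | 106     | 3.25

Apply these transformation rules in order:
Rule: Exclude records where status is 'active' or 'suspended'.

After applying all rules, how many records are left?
7

Step 1: Count records to exclude
  - 1 (active) + 2 (suspended) = 3 records
Step 2: Total records: 10
Step 3: Remaining = 10 - 3 = 7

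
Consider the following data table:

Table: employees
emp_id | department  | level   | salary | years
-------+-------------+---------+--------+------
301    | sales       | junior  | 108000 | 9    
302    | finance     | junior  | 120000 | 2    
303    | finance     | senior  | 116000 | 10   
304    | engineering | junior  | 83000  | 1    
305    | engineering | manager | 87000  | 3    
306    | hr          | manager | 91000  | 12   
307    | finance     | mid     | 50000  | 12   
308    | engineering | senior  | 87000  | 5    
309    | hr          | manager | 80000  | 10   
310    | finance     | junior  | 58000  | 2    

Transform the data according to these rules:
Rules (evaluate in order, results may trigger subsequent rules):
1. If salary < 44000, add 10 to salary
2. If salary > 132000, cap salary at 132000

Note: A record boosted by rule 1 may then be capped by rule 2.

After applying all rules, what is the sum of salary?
880000

Step 1: Apply rule 1 to records with salary < 44000
  - 0 records get bonus of 10
  - Of these, 0 records then exceed 132000 and get capped
Step 2: Apply rule 2 to records with salary > 132000
  - 0 records (original) are capped
Step 3: Calculate final sum = 880000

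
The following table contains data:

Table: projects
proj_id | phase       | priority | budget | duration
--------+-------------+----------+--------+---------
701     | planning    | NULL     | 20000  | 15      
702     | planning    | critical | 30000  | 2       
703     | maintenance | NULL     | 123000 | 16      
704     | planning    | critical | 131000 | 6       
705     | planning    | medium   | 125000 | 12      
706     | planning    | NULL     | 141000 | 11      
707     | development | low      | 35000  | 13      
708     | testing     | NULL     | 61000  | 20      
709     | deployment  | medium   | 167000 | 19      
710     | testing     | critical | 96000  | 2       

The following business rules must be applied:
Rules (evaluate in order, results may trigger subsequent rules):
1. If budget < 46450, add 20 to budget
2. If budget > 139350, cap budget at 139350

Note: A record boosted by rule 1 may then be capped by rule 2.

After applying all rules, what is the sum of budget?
899760

Step 1: Apply rule 1 to records with budget < 46450
  - 3 records get bonus of 20
  - Of these, 0 records then exceed 139350 and get capped
Step 2: Apply rule 2 to records with budget > 139350
  - 2 records (original) are capped
Step 3: Calculate final sum = 899760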